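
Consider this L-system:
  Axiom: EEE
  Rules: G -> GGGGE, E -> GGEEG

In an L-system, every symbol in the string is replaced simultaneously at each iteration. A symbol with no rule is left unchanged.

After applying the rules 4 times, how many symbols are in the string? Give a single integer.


Step 0: length = 3
Step 1: length = 15
Step 2: length = 75
Step 3: length = 375
Step 4: length = 1875

Answer: 1875


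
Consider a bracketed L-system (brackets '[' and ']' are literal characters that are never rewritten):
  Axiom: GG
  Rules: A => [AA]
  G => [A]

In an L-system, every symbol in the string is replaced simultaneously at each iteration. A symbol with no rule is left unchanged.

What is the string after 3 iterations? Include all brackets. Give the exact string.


Answer: [[[AA][AA]]][[[AA][AA]]]

Derivation:
Step 0: GG
Step 1: [A][A]
Step 2: [[AA]][[AA]]
Step 3: [[[AA][AA]]][[[AA][AA]]]


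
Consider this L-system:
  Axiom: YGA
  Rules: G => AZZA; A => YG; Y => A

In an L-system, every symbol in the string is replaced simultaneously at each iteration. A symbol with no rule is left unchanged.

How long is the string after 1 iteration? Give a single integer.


Answer: 7

Derivation:
Step 0: length = 3
Step 1: length = 7


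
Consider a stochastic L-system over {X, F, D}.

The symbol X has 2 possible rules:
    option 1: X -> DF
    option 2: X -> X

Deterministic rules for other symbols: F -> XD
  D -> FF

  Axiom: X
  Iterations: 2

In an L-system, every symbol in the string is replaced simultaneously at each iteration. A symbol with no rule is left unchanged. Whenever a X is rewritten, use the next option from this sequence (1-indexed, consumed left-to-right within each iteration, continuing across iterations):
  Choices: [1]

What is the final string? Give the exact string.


Step 0: X
Step 1: DF  (used choices [1])
Step 2: FFXD  (used choices [])

Answer: FFXD


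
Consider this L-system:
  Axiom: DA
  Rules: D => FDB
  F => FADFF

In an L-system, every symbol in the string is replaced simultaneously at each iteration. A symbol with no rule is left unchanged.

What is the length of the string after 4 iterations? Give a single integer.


Answer: 98

Derivation:
Step 0: length = 2
Step 1: length = 4
Step 2: length = 10
Step 3: length = 30
Step 4: length = 98


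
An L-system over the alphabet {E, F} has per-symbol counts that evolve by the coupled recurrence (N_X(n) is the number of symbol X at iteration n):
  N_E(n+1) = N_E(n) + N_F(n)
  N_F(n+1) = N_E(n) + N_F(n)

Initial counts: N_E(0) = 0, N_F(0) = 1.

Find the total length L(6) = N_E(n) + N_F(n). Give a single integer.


Step 0: N_E=0, N_F=1, L=1
Step 1: N_E=1, N_F=1, L=2
Step 2: N_E=2, N_F=2, L=4
Step 3: N_E=4, N_F=4, L=8
Step 4: N_E=8, N_F=8, L=16
Step 5: N_E=16, N_F=16, L=32
Step 6: N_E=32, N_F=32, L=64

Answer: 64


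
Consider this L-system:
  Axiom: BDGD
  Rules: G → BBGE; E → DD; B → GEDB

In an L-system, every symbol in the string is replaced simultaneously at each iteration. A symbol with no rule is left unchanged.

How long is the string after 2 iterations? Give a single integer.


Step 0: length = 4
Step 1: length = 10
Step 2: length = 27

Answer: 27


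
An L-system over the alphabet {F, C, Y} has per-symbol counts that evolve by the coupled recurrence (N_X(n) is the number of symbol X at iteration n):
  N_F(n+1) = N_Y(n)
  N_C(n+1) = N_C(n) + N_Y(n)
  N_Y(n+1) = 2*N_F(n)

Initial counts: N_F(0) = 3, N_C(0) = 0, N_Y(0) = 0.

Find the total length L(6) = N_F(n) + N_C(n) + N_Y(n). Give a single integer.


Step 0: N_F=3, N_C=0, N_Y=0, L=3
Step 1: N_F=0, N_C=0, N_Y=6, L=6
Step 2: N_F=6, N_C=6, N_Y=0, L=12
Step 3: N_F=0, N_C=6, N_Y=12, L=18
Step 4: N_F=12, N_C=18, N_Y=0, L=30
Step 5: N_F=0, N_C=18, N_Y=24, L=42
Step 6: N_F=24, N_C=42, N_Y=0, L=66

Answer: 66


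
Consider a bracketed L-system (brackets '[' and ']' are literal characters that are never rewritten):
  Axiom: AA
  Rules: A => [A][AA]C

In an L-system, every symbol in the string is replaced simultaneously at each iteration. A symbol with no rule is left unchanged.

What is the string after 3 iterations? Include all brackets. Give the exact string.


Step 0: AA
Step 1: [A][AA]C[A][AA]C
Step 2: [[A][AA]C][[A][AA]C[A][AA]C]C[[A][AA]C][[A][AA]C[A][AA]C]C
Step 3: [[[A][AA]C][[A][AA]C[A][AA]C]C][[[A][AA]C][[A][AA]C[A][AA]C]C[[A][AA]C][[A][AA]C[A][AA]C]C]C[[[A][AA]C][[A][AA]C[A][AA]C]C][[[A][AA]C][[A][AA]C[A][AA]C]C[[A][AA]C][[A][AA]C[A][AA]C]C]C

Answer: [[[A][AA]C][[A][AA]C[A][AA]C]C][[[A][AA]C][[A][AA]C[A][AA]C]C[[A][AA]C][[A][AA]C[A][AA]C]C]C[[[A][AA]C][[A][AA]C[A][AA]C]C][[[A][AA]C][[A][AA]C[A][AA]C]C[[A][AA]C][[A][AA]C[A][AA]C]C]C


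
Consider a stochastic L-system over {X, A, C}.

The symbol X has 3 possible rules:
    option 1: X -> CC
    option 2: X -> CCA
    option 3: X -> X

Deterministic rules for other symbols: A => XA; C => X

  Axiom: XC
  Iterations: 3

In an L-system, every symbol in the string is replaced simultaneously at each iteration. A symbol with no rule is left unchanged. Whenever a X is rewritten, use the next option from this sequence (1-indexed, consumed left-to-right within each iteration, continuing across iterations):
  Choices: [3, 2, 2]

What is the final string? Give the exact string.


Answer: XXXAXXXA

Derivation:
Step 0: XC
Step 1: XX  (used choices [3])
Step 2: CCACCA  (used choices [2, 2])
Step 3: XXXAXXXA  (used choices [])


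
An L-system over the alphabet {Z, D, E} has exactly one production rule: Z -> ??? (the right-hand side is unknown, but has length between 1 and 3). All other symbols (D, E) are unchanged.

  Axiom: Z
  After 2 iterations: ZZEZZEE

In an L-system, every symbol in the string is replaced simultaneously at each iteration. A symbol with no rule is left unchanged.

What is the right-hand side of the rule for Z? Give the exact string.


Answer: ZZE

Derivation:
Trying Z -> ZZE:
  Step 0: Z
  Step 1: ZZE
  Step 2: ZZEZZEE
Matches the given result.


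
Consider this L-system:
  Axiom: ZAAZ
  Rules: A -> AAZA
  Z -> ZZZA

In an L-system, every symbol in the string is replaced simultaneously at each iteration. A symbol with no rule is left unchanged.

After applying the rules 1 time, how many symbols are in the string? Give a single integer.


Step 0: length = 4
Step 1: length = 16

Answer: 16


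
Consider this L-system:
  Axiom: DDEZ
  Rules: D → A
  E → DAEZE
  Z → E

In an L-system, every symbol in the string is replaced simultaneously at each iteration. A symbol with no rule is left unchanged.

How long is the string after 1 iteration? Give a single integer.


Answer: 8

Derivation:
Step 0: length = 4
Step 1: length = 8


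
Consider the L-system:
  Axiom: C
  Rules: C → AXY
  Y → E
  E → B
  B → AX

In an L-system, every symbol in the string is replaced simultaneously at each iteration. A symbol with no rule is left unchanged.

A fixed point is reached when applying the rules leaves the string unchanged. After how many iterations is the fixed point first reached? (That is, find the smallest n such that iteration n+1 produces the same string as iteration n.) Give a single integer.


Answer: 4

Derivation:
Step 0: C
Step 1: AXY
Step 2: AXE
Step 3: AXB
Step 4: AXAX
Step 5: AXAX  (unchanged — fixed point at step 4)


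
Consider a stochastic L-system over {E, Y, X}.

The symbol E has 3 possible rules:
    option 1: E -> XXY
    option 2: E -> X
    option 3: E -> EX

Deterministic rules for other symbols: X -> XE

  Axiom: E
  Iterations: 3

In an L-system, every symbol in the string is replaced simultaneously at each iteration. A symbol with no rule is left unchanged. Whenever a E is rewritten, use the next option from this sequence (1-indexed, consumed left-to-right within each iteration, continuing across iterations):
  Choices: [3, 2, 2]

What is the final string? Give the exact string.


Answer: XEXEX

Derivation:
Step 0: E
Step 1: EX  (used choices [3])
Step 2: XXE  (used choices [2])
Step 3: XEXEX  (used choices [2])


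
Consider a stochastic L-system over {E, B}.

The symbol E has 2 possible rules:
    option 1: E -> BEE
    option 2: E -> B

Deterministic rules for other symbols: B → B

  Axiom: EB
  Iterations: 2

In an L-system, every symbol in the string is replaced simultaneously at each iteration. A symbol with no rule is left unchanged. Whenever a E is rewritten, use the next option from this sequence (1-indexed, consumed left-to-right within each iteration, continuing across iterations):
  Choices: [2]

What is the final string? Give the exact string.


Answer: BB

Derivation:
Step 0: EB
Step 1: BB  (used choices [2])
Step 2: BB  (used choices [])


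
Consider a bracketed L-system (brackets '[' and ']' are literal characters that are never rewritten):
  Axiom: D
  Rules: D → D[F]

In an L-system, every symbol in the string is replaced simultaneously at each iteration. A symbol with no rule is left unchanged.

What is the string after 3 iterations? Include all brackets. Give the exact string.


Step 0: D
Step 1: D[F]
Step 2: D[F][F]
Step 3: D[F][F][F]

Answer: D[F][F][F]


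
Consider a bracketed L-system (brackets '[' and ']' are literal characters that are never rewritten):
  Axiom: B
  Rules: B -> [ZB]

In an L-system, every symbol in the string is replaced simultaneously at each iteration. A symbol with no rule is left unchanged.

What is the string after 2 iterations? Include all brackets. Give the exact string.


Step 0: B
Step 1: [ZB]
Step 2: [Z[ZB]]

Answer: [Z[ZB]]


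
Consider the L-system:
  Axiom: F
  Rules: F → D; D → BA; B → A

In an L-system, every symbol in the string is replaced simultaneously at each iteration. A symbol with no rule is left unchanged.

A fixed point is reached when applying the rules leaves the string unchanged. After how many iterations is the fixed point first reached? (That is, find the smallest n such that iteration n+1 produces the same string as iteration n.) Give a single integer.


Answer: 3

Derivation:
Step 0: F
Step 1: D
Step 2: BA
Step 3: AA
Step 4: AA  (unchanged — fixed point at step 3)


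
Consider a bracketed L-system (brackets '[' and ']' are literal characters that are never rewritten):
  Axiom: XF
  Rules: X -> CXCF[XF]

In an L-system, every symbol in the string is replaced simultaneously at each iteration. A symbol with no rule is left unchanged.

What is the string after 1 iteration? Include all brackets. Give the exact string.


Step 0: XF
Step 1: CXCF[XF]F

Answer: CXCF[XF]F


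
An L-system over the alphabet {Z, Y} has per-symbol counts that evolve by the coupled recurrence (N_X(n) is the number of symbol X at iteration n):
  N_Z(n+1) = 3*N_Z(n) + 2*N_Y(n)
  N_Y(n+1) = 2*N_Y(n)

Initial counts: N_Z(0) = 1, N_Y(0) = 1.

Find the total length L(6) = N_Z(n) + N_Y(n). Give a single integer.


Answer: 2123

Derivation:
Step 0: N_Z=1, N_Y=1, L=2
Step 1: N_Z=5, N_Y=2, L=7
Step 2: N_Z=19, N_Y=4, L=23
Step 3: N_Z=65, N_Y=8, L=73
Step 4: N_Z=211, N_Y=16, L=227
Step 5: N_Z=665, N_Y=32, L=697
Step 6: N_Z=2059, N_Y=64, L=2123


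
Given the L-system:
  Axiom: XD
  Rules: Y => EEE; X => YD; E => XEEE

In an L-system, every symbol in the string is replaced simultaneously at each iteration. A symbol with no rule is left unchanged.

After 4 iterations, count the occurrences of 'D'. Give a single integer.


Answer: 5

Derivation:
Step 0: XD  (1 'D')
Step 1: YDD  (2 'D')
Step 2: EEEDD  (2 'D')
Step 3: XEEEXEEEXEEEDD  (2 'D')
Step 4: YDXEEEXEEEXEEEYDXEEEXEEEXEEEYDXEEEXEEEXEEEDD  (5 'D')


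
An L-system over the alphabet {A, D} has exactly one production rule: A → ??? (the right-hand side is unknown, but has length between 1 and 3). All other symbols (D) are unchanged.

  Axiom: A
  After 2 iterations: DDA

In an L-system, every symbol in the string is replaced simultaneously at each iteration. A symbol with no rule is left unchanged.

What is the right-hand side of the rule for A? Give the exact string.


Trying A → DA:
  Step 0: A
  Step 1: DA
  Step 2: DDA
Matches the given result.

Answer: DA


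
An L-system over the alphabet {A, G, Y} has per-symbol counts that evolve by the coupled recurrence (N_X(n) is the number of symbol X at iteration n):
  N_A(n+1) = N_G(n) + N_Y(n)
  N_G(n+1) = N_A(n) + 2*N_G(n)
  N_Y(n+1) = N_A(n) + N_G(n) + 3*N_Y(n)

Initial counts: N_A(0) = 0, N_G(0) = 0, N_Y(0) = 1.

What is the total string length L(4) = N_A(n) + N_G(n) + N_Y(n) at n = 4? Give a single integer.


Step 0: N_A=0, N_G=0, N_Y=1, L=1
Step 1: N_A=1, N_G=0, N_Y=3, L=4
Step 2: N_A=3, N_G=1, N_Y=10, L=14
Step 3: N_A=11, N_G=5, N_Y=34, L=50
Step 4: N_A=39, N_G=21, N_Y=118, L=178

Answer: 178


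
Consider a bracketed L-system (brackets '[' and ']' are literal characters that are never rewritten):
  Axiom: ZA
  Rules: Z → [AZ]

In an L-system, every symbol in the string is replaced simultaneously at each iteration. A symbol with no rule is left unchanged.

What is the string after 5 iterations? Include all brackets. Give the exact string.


Answer: [A[A[A[A[AZ]]]]]A

Derivation:
Step 0: ZA
Step 1: [AZ]A
Step 2: [A[AZ]]A
Step 3: [A[A[AZ]]]A
Step 4: [A[A[A[AZ]]]]A
Step 5: [A[A[A[A[AZ]]]]]A


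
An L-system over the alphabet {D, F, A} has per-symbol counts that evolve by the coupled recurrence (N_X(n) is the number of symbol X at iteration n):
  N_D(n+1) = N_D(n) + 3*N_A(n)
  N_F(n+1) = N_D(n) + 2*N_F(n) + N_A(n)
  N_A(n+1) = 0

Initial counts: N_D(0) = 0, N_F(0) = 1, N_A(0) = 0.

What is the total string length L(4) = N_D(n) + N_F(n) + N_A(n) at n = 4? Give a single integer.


Step 0: N_D=0, N_F=1, N_A=0, L=1
Step 1: N_D=0, N_F=2, N_A=0, L=2
Step 2: N_D=0, N_F=4, N_A=0, L=4
Step 3: N_D=0, N_F=8, N_A=0, L=8
Step 4: N_D=0, N_F=16, N_A=0, L=16

Answer: 16


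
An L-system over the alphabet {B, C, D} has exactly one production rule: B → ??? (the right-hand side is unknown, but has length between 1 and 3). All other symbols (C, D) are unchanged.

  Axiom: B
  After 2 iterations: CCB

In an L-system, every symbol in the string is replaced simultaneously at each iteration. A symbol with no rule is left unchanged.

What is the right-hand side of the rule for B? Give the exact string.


Trying B → CB:
  Step 0: B
  Step 1: CB
  Step 2: CCB
Matches the given result.

Answer: CB


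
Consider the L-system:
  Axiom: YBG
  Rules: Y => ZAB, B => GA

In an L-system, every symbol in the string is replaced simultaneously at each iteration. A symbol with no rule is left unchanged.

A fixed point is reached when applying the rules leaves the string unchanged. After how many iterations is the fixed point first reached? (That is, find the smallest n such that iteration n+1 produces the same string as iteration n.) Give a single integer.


Answer: 2

Derivation:
Step 0: YBG
Step 1: ZABGAG
Step 2: ZAGAGAG
Step 3: ZAGAGAG  (unchanged — fixed point at step 2)


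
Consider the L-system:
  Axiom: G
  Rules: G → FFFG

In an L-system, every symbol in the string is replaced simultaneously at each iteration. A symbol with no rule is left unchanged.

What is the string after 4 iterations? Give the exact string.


Step 0: G
Step 1: FFFG
Step 2: FFFFFFG
Step 3: FFFFFFFFFG
Step 4: FFFFFFFFFFFFG

Answer: FFFFFFFFFFFFG


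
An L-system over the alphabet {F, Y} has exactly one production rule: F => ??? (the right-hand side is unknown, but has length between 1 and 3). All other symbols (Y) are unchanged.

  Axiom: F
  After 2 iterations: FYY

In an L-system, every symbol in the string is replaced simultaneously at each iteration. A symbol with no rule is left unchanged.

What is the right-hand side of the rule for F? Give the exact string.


Trying F => FY:
  Step 0: F
  Step 1: FY
  Step 2: FYY
Matches the given result.

Answer: FY


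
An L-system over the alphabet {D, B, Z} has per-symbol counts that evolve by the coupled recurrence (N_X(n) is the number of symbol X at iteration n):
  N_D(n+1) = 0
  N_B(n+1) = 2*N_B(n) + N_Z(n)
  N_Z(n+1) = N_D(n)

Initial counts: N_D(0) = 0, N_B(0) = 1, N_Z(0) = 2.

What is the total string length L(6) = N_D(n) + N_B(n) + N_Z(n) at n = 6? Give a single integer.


Answer: 128

Derivation:
Step 0: N_D=0, N_B=1, N_Z=2, L=3
Step 1: N_D=0, N_B=4, N_Z=0, L=4
Step 2: N_D=0, N_B=8, N_Z=0, L=8
Step 3: N_D=0, N_B=16, N_Z=0, L=16
Step 4: N_D=0, N_B=32, N_Z=0, L=32
Step 5: N_D=0, N_B=64, N_Z=0, L=64
Step 6: N_D=0, N_B=128, N_Z=0, L=128


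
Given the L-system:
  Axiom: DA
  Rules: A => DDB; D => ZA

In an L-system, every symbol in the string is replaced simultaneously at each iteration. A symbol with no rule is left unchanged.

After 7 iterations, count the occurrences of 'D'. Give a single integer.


Step 0: DA  (1 'D')
Step 1: ZADDB  (2 'D')
Step 2: ZDDBZAZAB  (2 'D')
Step 3: ZZAZABZDDBZDDBB  (4 'D')
Step 4: ZZDDBZDDBBZZAZABZZAZABB  (4 'D')
Step 5: ZZZAZABZZAZABBZZDDBZDDBBZZDDBZDDBBB  (8 'D')
Step 6: ZZZDDBZDDBBZZDDBZDDBBBZZZAZABZZAZABBZZZAZABZZAZABBB  (8 'D')
Step 7: ZZZZAZABZZAZABBZZZAZABZZAZABBBZZZDDBZDDBBZZDDBZDDBBBZZZDDBZDDBBZZDDBZDDBBBB  (16 'D')

Answer: 16


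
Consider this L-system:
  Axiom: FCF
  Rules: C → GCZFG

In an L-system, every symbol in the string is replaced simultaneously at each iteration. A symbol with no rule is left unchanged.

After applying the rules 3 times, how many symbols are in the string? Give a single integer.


Answer: 15

Derivation:
Step 0: length = 3
Step 1: length = 7
Step 2: length = 11
Step 3: length = 15


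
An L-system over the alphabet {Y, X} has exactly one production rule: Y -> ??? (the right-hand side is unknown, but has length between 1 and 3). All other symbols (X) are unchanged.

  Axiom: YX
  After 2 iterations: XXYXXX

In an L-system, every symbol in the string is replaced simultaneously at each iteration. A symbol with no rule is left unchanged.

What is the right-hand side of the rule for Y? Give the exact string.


Trying Y -> XYX:
  Step 0: YX
  Step 1: XYXX
  Step 2: XXYXXX
Matches the given result.

Answer: XYX


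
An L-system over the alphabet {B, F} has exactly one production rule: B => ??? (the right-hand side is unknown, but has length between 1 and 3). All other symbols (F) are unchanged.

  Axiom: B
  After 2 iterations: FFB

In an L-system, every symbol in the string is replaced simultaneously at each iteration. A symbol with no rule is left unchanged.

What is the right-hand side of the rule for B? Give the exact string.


Trying B => FB:
  Step 0: B
  Step 1: FB
  Step 2: FFB
Matches the given result.

Answer: FB


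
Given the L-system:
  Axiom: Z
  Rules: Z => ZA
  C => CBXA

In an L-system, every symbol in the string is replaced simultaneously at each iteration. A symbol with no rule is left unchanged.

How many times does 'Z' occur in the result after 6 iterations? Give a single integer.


Answer: 1

Derivation:
Step 0: Z  (1 'Z')
Step 1: ZA  (1 'Z')
Step 2: ZAA  (1 'Z')
Step 3: ZAAA  (1 'Z')
Step 4: ZAAAA  (1 'Z')
Step 5: ZAAAAA  (1 'Z')
Step 6: ZAAAAAA  (1 'Z')


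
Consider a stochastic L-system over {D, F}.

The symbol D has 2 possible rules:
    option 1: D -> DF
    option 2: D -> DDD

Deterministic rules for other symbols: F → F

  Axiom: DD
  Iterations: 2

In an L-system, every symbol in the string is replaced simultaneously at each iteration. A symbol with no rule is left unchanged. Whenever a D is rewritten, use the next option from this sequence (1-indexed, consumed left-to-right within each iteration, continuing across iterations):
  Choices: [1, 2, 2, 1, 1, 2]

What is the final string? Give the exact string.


Answer: DDDFDFDFDDD

Derivation:
Step 0: DD
Step 1: DFDDD  (used choices [1, 2])
Step 2: DDDFDFDFDDD  (used choices [2, 1, 1, 2])


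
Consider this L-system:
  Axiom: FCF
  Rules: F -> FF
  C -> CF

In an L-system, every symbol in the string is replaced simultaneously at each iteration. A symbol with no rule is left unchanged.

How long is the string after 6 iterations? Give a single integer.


Answer: 192

Derivation:
Step 0: length = 3
Step 1: length = 6
Step 2: length = 12
Step 3: length = 24
Step 4: length = 48
Step 5: length = 96
Step 6: length = 192


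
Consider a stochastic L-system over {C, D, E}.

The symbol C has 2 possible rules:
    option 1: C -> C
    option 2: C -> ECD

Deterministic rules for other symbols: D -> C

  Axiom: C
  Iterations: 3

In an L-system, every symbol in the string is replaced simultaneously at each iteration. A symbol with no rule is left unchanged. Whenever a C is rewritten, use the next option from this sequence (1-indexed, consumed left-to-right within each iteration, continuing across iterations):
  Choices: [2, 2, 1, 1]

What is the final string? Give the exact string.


Step 0: C
Step 1: ECD  (used choices [2])
Step 2: EECDC  (used choices [2])
Step 3: EECCC  (used choices [1, 1])

Answer: EECCC


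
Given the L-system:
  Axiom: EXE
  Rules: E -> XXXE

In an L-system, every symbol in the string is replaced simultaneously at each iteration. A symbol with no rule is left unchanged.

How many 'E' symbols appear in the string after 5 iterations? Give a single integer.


Step 0: EXE  (2 'E')
Step 1: XXXEXXXXE  (2 'E')
Step 2: XXXXXXEXXXXXXXE  (2 'E')
Step 3: XXXXXXXXXEXXXXXXXXXXE  (2 'E')
Step 4: XXXXXXXXXXXXEXXXXXXXXXXXXXE  (2 'E')
Step 5: XXXXXXXXXXXXXXXEXXXXXXXXXXXXXXXXE  (2 'E')

Answer: 2


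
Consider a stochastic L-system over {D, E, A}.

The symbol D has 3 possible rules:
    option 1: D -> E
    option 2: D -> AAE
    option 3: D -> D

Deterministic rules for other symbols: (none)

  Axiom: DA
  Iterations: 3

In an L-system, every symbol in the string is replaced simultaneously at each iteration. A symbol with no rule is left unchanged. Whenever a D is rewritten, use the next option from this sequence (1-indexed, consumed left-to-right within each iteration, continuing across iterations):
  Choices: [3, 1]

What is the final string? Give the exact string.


Answer: EA

Derivation:
Step 0: DA
Step 1: DA  (used choices [3])
Step 2: EA  (used choices [1])
Step 3: EA  (used choices [])


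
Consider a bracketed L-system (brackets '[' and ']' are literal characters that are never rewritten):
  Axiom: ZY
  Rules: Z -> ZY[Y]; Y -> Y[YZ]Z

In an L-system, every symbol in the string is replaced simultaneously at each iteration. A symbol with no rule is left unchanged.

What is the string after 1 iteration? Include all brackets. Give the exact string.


Answer: ZY[Y]Y[YZ]Z

Derivation:
Step 0: ZY
Step 1: ZY[Y]Y[YZ]Z


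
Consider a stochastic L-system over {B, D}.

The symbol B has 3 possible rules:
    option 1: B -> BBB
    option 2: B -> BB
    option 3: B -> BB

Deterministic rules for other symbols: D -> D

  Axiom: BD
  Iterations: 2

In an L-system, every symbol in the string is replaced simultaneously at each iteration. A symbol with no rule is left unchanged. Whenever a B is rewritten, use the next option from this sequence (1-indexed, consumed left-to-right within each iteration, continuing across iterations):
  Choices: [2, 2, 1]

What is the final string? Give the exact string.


Step 0: BD
Step 1: BBD  (used choices [2])
Step 2: BBBBBD  (used choices [2, 1])

Answer: BBBBBD


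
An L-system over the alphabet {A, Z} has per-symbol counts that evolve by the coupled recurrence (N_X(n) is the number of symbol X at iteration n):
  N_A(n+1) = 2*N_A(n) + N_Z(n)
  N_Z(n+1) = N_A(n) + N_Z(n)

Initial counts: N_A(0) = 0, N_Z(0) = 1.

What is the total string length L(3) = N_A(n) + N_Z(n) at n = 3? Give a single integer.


Answer: 13

Derivation:
Step 0: N_A=0, N_Z=1, L=1
Step 1: N_A=1, N_Z=1, L=2
Step 2: N_A=3, N_Z=2, L=5
Step 3: N_A=8, N_Z=5, L=13


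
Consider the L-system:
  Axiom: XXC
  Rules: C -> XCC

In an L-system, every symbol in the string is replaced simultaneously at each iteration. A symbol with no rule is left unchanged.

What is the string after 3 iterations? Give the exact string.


Answer: XXXXXCCXCCXXCCXCC

Derivation:
Step 0: XXC
Step 1: XXXCC
Step 2: XXXXCCXCC
Step 3: XXXXXCCXCCXXCCXCC


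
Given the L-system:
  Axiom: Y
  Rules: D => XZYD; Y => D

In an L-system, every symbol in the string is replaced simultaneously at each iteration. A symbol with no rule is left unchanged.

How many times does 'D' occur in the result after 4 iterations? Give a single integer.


Answer: 3

Derivation:
Step 0: Y  (0 'D')
Step 1: D  (1 'D')
Step 2: XZYD  (1 'D')
Step 3: XZDXZYD  (2 'D')
Step 4: XZXZYDXZDXZYD  (3 'D')


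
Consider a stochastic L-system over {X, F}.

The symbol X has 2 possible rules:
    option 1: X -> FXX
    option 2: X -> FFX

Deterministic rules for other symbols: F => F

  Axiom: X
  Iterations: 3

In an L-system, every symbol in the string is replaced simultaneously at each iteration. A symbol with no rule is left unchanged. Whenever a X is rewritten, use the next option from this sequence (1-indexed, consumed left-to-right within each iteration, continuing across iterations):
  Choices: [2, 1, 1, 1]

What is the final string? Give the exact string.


Answer: FFFFXXFXX

Derivation:
Step 0: X
Step 1: FFX  (used choices [2])
Step 2: FFFXX  (used choices [1])
Step 3: FFFFXXFXX  (used choices [1, 1])


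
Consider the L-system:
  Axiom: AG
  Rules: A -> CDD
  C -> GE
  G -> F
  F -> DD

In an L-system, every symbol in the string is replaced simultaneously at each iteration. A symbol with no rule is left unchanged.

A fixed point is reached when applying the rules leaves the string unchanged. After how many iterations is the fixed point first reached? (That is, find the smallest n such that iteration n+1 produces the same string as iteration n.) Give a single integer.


Step 0: AG
Step 1: CDDF
Step 2: GEDDDD
Step 3: FEDDDD
Step 4: DDEDDDD
Step 5: DDEDDDD  (unchanged — fixed point at step 4)

Answer: 4


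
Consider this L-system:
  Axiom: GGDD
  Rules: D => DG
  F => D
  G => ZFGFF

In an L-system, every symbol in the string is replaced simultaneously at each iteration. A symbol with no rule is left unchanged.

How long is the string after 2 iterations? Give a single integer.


Step 0: length = 4
Step 1: length = 14
Step 2: length = 32

Answer: 32


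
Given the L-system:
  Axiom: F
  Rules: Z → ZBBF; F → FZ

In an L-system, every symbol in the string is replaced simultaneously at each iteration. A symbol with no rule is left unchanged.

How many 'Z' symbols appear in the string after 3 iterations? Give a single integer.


Answer: 4

Derivation:
Step 0: F  (0 'Z')
Step 1: FZ  (1 'Z')
Step 2: FZZBBF  (2 'Z')
Step 3: FZZBBFZBBFBBFZ  (4 'Z')


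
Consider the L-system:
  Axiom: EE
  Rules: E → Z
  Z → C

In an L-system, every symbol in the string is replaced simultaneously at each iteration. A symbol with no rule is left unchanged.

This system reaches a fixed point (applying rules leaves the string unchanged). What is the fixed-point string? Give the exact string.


Step 0: EE
Step 1: ZZ
Step 2: CC
Step 3: CC  (unchanged — fixed point at step 2)

Answer: CC


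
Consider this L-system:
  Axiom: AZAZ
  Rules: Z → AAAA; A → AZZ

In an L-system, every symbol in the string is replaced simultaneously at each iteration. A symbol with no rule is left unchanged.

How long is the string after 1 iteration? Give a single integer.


Step 0: length = 4
Step 1: length = 14

Answer: 14


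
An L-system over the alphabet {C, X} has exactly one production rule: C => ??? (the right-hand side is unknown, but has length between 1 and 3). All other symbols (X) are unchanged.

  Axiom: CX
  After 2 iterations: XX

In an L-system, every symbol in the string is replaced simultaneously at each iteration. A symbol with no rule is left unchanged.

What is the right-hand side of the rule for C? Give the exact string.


Answer: X

Derivation:
Trying C => X:
  Step 0: CX
  Step 1: XX
  Step 2: XX
Matches the given result.


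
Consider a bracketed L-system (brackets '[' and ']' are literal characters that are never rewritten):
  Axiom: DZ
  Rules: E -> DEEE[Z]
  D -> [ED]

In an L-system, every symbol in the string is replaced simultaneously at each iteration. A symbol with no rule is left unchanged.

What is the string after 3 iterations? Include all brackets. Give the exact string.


Step 0: DZ
Step 1: [ED]Z
Step 2: [DEEE[Z][ED]]Z
Step 3: [[ED]DEEE[Z]DEEE[Z]DEEE[Z][Z][DEEE[Z][ED]]]Z

Answer: [[ED]DEEE[Z]DEEE[Z]DEEE[Z][Z][DEEE[Z][ED]]]Z


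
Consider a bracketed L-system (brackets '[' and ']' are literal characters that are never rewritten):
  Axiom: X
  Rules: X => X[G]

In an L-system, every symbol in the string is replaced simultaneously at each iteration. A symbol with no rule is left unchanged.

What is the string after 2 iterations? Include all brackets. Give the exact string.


Step 0: X
Step 1: X[G]
Step 2: X[G][G]

Answer: X[G][G]


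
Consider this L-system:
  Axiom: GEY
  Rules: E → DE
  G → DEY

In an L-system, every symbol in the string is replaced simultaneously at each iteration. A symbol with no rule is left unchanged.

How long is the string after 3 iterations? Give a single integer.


Step 0: length = 3
Step 1: length = 6
Step 2: length = 8
Step 3: length = 10

Answer: 10


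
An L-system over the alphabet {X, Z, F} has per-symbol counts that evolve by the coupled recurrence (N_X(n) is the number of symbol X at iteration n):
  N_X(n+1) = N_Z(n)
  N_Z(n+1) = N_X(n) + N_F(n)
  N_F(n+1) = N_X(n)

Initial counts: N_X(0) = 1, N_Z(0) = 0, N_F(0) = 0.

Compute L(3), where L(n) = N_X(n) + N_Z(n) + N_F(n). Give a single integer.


Answer: 3

Derivation:
Step 0: N_X=1, N_Z=0, N_F=0, L=1
Step 1: N_X=0, N_Z=1, N_F=1, L=2
Step 2: N_X=1, N_Z=1, N_F=0, L=2
Step 3: N_X=1, N_Z=1, N_F=1, L=3


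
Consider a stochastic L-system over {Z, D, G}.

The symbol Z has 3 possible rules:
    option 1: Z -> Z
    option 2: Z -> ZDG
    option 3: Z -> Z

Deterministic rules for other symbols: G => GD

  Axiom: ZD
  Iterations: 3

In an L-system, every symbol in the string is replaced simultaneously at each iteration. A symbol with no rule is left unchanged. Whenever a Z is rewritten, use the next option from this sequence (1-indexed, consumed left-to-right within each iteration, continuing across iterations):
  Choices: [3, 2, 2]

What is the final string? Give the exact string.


Step 0: ZD
Step 1: ZD  (used choices [3])
Step 2: ZDGD  (used choices [2])
Step 3: ZDGDGDD  (used choices [2])

Answer: ZDGDGDD


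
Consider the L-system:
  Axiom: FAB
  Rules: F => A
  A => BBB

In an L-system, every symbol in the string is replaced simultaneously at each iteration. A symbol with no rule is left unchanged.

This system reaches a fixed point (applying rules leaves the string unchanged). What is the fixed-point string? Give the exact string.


Answer: BBBBBBB

Derivation:
Step 0: FAB
Step 1: ABBBB
Step 2: BBBBBBB
Step 3: BBBBBBB  (unchanged — fixed point at step 2)


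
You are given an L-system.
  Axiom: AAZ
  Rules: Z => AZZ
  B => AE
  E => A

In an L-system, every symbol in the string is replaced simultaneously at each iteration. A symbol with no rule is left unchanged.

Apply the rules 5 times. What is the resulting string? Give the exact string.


Step 0: AAZ
Step 1: AAAZZ
Step 2: AAAAZZAZZ
Step 3: AAAAAZZAZZAAZZAZZ
Step 4: AAAAAAZZAZZAAZZAZZAAAZZAZZAAZZAZZ
Step 5: AAAAAAAZZAZZAAZZAZZAAAZZAZZAAZZAZZAAAAZZAZZAAZZAZZAAAZZAZZAAZZAZZ

Answer: AAAAAAAZZAZZAAZZAZZAAAZZAZZAAZZAZZAAAAZZAZZAAZZAZZAAAZZAZZAAZZAZZ


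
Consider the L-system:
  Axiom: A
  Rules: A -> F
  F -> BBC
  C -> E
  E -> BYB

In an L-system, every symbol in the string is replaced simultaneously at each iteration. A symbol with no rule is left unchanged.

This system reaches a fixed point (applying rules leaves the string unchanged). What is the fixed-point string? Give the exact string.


Step 0: A
Step 1: F
Step 2: BBC
Step 3: BBE
Step 4: BBBYB
Step 5: BBBYB  (unchanged — fixed point at step 4)

Answer: BBBYB


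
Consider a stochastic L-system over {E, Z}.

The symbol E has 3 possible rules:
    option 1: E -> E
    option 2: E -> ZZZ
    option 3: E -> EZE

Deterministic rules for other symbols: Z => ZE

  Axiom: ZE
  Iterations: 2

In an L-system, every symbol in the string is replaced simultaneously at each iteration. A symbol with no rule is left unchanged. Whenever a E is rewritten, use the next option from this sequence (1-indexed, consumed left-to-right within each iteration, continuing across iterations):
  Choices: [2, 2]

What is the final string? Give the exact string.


Answer: ZEZZZZEZEZE

Derivation:
Step 0: ZE
Step 1: ZEZZZ  (used choices [2])
Step 2: ZEZZZZEZEZE  (used choices [2])


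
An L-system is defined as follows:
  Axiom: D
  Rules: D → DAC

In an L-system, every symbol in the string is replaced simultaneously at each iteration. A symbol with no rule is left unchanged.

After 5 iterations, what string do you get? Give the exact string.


Step 0: D
Step 1: DAC
Step 2: DACAC
Step 3: DACACAC
Step 4: DACACACAC
Step 5: DACACACACAC

Answer: DACACACACAC


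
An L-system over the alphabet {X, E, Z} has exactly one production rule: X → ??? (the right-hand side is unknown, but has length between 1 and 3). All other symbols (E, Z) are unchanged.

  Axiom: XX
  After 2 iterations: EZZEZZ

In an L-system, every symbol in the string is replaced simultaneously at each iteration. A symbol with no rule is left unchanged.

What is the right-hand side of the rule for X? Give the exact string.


Answer: EZZ

Derivation:
Trying X → EZZ:
  Step 0: XX
  Step 1: EZZEZZ
  Step 2: EZZEZZ
Matches the given result.


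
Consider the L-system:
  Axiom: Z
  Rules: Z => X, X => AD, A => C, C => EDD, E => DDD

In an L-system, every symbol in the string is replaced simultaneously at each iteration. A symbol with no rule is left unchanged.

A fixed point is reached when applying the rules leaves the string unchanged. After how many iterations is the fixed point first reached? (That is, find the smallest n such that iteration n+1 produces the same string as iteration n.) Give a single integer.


Answer: 5

Derivation:
Step 0: Z
Step 1: X
Step 2: AD
Step 3: CD
Step 4: EDDD
Step 5: DDDDDD
Step 6: DDDDDD  (unchanged — fixed point at step 5)


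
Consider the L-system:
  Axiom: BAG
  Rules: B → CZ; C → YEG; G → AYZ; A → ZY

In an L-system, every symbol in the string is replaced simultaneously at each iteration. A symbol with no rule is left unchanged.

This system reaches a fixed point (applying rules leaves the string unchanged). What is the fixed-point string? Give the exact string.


Answer: YEZYYZZZYZYYZ

Derivation:
Step 0: BAG
Step 1: CZZYAYZ
Step 2: YEGZZYZYYZ
Step 3: YEAYZZZYZYYZ
Step 4: YEZYYZZZYZYYZ
Step 5: YEZYYZZZYZYYZ  (unchanged — fixed point at step 4)


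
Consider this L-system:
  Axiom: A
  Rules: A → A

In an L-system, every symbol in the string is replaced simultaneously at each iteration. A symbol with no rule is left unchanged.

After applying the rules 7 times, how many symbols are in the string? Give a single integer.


Step 0: length = 1
Step 1: length = 1
Step 2: length = 1
Step 3: length = 1
Step 4: length = 1
Step 5: length = 1
Step 6: length = 1
Step 7: length = 1

Answer: 1


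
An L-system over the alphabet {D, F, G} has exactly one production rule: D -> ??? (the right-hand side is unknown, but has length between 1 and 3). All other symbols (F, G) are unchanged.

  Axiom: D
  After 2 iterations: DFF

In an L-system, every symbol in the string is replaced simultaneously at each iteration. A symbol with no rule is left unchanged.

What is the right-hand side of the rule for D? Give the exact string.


Trying D -> DF:
  Step 0: D
  Step 1: DF
  Step 2: DFF
Matches the given result.

Answer: DF


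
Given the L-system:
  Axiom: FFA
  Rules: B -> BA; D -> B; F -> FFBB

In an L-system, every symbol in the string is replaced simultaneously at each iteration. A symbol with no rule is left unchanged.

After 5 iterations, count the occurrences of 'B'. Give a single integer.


Step 0: FFA  (0 'B')
Step 1: FFBBFFBBA  (4 'B')
Step 2: FFBBFFBBBABAFFBBFFBBBABAA  (12 'B')
Step 3: FFBBFFBBBABAFFBBFFBBBABABAABAAFFBBFFBBBABAFFBBFFBBBABABAABAAA  (28 'B')
Step 4: FFBBFFBBBABAFFBBFFBBBABABAABAAFFBBFFBBBABAFFBBFFBBBABABAABAABAAABAAAFFBBFFBBBABAFFBBFFBBBABABAABAAFFBBFFBBBABAFFBBFFBBBABABAABAABAAABAAAA  (60 'B')
Step 5: FFBBFFBBBABAFFBBFFBBBABABAABAAFFBBFFBBBABAFFBBFFBBBABABAABAABAAABAAAFFBBFFBBBABAFFBBFFBBBABABAABAAFFBBFFBBBABAFFBBFFBBBABABAABAABAAABAAABAAAABAAAAFFBBFFBBBABAFFBBFFBBBABABAABAAFFBBFFBBBABAFFBBFFBBBABABAABAABAAABAAAFFBBFFBBBABAFFBBFFBBBABABAABAAFFBBFFBBBABAFFBBFFBBBABABAABAABAAABAAABAAAABAAAAA  (124 'B')

Answer: 124


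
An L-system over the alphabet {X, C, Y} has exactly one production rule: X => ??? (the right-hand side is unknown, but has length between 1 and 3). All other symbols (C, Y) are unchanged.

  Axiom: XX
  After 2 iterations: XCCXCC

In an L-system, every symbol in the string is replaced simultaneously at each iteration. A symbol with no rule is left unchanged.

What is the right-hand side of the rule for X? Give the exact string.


Answer: XC

Derivation:
Trying X => XC:
  Step 0: XX
  Step 1: XCXC
  Step 2: XCCXCC
Matches the given result.


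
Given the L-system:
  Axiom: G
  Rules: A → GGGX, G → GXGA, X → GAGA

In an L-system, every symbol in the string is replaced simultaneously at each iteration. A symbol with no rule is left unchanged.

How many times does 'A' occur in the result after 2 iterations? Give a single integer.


Step 0: G  (0 'A')
Step 1: GXGA  (1 'A')
Step 2: GXGAGAGAGXGAGGGX  (4 'A')

Answer: 4


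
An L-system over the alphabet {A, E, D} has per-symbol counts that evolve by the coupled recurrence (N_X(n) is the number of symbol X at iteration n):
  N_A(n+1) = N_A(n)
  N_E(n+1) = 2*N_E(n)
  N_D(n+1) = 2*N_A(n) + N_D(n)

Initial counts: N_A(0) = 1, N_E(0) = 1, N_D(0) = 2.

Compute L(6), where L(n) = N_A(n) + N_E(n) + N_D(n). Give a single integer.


Answer: 79

Derivation:
Step 0: N_A=1, N_E=1, N_D=2, L=4
Step 1: N_A=1, N_E=2, N_D=4, L=7
Step 2: N_A=1, N_E=4, N_D=6, L=11
Step 3: N_A=1, N_E=8, N_D=8, L=17
Step 4: N_A=1, N_E=16, N_D=10, L=27
Step 5: N_A=1, N_E=32, N_D=12, L=45
Step 6: N_A=1, N_E=64, N_D=14, L=79


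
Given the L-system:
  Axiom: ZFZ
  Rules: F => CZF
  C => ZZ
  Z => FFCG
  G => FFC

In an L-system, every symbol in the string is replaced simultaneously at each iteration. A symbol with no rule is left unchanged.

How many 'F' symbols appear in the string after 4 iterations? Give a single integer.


Answer: 111

Derivation:
Step 0: ZFZ  (1 'F')
Step 1: FFCGCZFFFCG  (5 'F')
Step 2: CZFCZFZZFFCZZFFCGCZFCZFCZFZZFFC  (11 'F')
Step 3: ZZFFCGCZFZZFFCGCZFFFCGFFCGCZFCZFZZFFCGFFCGCZFCZFZZFFCZZFFCGCZFZZFFCGCZFZZFFCGCZFFFCGFFCGCZFCZFZZ  (35 'F')
Step 4: FFCGFFCGCZFCZFZZFFCZZFFCGCZFFFCGFFCGCZFCZFZZFFCZZFFCGCZFCZFCZFZZFFCCZFCZFZZFFCZZFFCGCZFZZFFCGCZFFFCGFFCGCZFCZFZZFFCCZFCZFZZFFCZZFFCGCZFZZFFCGCZFFFCGFFCGCZFCZFZZFFCGFFCGCZFCZFZZFFCZZFFCGCZFFFCGFFCGCZFCZFZZFFCZZFFCGCZFFFCGFFCGCZFCZFZZFFCZZFFCGCZFCZFCZFZZFFCCZFCZFZZFFCZZFFCGCZFZZFFCGCZFFFCGFFCG  (111 'F')


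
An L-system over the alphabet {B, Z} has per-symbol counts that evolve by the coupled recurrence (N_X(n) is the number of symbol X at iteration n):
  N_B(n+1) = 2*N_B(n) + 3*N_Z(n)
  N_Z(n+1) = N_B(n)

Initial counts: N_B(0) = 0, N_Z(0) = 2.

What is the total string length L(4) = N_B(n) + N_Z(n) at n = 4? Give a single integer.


Answer: 162

Derivation:
Step 0: N_B=0, N_Z=2, L=2
Step 1: N_B=6, N_Z=0, L=6
Step 2: N_B=12, N_Z=6, L=18
Step 3: N_B=42, N_Z=12, L=54
Step 4: N_B=120, N_Z=42, L=162


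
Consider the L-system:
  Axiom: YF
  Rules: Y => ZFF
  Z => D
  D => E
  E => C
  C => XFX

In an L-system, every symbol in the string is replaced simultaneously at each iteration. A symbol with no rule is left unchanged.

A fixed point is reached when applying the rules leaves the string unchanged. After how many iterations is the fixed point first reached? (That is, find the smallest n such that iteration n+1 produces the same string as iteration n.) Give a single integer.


Answer: 5

Derivation:
Step 0: YF
Step 1: ZFFF
Step 2: DFFF
Step 3: EFFF
Step 4: CFFF
Step 5: XFXFFF
Step 6: XFXFFF  (unchanged — fixed point at step 5)
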